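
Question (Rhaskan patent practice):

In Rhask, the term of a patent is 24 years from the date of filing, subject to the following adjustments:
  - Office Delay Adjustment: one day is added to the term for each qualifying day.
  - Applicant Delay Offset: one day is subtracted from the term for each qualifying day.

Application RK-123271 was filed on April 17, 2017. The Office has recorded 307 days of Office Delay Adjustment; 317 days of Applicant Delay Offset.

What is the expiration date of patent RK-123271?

April 7, 2041

Base term: filing date + 24 years → 17 April 2041.
Office Delay Adjustment: +307 days → 18 February 2042.
Applicant Delay Offset: −317 days → 7 April 2041.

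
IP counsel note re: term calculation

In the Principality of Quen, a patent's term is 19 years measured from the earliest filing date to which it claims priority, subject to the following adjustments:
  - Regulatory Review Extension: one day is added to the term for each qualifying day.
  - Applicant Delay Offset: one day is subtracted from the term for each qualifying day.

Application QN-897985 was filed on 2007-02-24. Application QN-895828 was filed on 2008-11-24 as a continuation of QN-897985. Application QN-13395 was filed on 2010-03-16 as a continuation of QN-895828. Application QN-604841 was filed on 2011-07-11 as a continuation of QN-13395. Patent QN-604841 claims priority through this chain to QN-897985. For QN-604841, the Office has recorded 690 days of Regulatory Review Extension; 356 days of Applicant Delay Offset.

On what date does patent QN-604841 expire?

Earliest priority filing: 24 February 2007.
Base term: 24 February 2007 + 19 years → 24 February 2026.
Regulatory Review Extension: +690 days → 15 January 2028.
Applicant Delay Offset: −356 days → 24 January 2027.

2027-01-24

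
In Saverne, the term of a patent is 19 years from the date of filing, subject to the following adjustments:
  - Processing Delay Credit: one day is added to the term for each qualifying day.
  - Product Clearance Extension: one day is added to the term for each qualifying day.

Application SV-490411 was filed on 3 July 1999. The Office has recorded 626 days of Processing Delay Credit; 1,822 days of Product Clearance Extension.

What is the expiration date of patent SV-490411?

2025-03-16

Base term: filing date + 19 years → 3 July 2018.
Processing Delay Credit: +626 days → 20 March 2020.
Product Clearance Extension: +1822 days → 16 March 2025.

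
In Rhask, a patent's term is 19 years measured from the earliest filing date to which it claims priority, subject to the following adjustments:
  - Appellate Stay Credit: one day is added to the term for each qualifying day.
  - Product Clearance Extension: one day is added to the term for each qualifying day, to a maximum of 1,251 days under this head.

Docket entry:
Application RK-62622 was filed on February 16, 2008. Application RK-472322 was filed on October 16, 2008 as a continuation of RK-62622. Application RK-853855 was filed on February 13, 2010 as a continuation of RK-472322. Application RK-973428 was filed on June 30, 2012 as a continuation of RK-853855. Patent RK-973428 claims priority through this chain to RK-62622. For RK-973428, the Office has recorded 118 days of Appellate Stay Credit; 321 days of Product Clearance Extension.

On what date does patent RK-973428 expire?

April 30, 2028

Earliest priority filing: 16 February 2008.
Base term: 16 February 2008 + 19 years → 16 February 2027.
Appellate Stay Credit: +118 days → 14 June 2027.
Product Clearance Extension: 321 days (within the 1251-day cap) → +321 days → 30 April 2028.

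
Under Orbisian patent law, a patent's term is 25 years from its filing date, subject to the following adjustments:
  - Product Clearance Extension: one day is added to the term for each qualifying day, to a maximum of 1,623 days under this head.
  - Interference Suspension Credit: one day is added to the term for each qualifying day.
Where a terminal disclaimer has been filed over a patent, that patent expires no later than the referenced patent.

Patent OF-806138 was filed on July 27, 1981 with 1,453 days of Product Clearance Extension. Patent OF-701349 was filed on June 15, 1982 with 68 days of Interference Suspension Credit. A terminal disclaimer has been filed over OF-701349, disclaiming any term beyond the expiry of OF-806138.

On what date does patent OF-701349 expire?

August 22, 2007

Natural term of OF-701349:
  Base: filing + 25 years → 15 June 2007.
  Interference Suspension Credit: +68 days → 22 August 2007.
Expiry of referenced patent OF-806138:
  Base: filing + 25 years → 27 July 2006.
  Product Clearance Extension: 1453 days (within the 1623-day cap) → +1453 days → 19 July 2010.
Terminal disclaimer: OF-701349 expires on the earlier of 22 August 2007 and 19 July 2010.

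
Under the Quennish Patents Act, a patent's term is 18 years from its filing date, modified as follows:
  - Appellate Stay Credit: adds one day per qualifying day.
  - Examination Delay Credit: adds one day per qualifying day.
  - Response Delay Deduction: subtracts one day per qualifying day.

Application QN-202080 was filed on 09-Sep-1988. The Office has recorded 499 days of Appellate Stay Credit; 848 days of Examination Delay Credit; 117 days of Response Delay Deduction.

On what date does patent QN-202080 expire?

January 21, 2010

Base term: filing date + 18 years → 9 September 2006.
Appellate Stay Credit: +499 days → 21 January 2008.
Examination Delay Credit: +848 days → 18 May 2010.
Response Delay Deduction: −117 days → 21 January 2010.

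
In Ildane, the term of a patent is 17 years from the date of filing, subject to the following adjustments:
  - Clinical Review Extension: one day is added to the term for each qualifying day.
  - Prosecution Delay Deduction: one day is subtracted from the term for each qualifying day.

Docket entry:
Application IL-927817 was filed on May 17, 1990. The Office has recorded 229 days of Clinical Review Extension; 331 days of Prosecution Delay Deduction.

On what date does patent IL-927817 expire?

Base term: filing date + 17 years → 17 May 2007.
Clinical Review Extension: +229 days → 1 January 2008.
Prosecution Delay Deduction: −331 days → 4 February 2007.

2007-02-04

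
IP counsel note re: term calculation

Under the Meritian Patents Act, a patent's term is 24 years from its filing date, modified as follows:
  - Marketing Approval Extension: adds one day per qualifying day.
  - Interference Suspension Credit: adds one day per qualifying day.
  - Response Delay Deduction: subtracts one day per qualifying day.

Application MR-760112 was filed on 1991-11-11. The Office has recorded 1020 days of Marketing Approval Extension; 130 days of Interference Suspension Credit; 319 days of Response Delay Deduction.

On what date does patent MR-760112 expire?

Base term: filing date + 24 years → 11 November 2015.
Marketing Approval Extension: +1020 days → 27 August 2018.
Interference Suspension Credit: +130 days → 4 January 2019.
Response Delay Deduction: −319 days → 19 February 2018.

February 19, 2018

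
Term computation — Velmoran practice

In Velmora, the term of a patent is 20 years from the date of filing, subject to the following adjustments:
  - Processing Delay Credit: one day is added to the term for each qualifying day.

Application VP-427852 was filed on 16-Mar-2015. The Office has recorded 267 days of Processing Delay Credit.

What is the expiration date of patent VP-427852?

Base term: filing date + 20 years → 16 March 2035.
Processing Delay Credit: +267 days → 8 December 2035.

December 8, 2035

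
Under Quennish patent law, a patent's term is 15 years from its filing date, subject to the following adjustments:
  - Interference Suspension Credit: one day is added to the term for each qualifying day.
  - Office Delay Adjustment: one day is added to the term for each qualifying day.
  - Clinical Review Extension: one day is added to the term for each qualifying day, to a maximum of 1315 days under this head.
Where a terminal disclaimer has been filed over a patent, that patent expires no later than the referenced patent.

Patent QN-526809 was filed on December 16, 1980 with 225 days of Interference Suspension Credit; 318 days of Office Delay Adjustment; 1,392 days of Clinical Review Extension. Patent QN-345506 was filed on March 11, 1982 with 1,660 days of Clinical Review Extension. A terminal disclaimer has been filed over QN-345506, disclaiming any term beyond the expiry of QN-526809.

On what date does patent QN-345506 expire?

Natural term of QN-345506:
  Base: filing + 15 years → 11 March 1997.
  Clinical Review Extension: 1660 days claimed exceeds the 1315-day cap, so +1315 days → 16 October 2000.
Expiry of referenced patent QN-526809:
  Base: filing + 15 years → 16 December 1995.
  Interference Suspension Credit: +225 days → 28 July 1996.
  Office Delay Adjustment: +318 days → 11 June 1997.
  Clinical Review Extension: 1392 days claimed exceeds the 1315-day cap, so +1315 days → 16 January 2001.
Terminal disclaimer: QN-345506 expires on the earlier of 16 October 2000 and 16 January 2001.

2000-10-16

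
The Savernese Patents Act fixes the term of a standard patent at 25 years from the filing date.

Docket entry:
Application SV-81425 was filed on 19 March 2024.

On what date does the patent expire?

Filing date + 25 years → 19 March 2049.

March 19, 2049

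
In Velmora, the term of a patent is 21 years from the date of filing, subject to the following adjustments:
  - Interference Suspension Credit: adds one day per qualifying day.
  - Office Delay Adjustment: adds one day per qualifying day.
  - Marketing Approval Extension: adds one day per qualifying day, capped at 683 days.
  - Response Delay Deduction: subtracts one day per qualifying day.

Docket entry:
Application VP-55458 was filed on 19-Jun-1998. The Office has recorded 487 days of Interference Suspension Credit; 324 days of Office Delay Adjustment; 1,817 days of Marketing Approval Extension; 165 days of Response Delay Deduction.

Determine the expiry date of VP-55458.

2023-02-07

Base term: filing date + 21 years → 19 June 2019.
Interference Suspension Credit: +487 days → 18 October 2020.
Office Delay Adjustment: +324 days → 7 September 2021.
Marketing Approval Extension: 1817 days claimed exceeds the 683-day cap, so +683 days → 22 July 2023.
Response Delay Deduction: −165 days → 7 February 2023.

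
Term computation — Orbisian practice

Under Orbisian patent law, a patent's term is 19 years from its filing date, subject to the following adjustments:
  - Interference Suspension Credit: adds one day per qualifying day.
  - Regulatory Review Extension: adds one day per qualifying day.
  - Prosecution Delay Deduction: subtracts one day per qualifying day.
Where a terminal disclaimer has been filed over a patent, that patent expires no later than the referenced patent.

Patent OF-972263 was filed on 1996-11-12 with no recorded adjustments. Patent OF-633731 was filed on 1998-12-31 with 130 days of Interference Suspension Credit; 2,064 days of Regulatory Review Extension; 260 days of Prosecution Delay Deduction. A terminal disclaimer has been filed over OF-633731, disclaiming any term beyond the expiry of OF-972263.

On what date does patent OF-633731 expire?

Natural term of OF-633731:
  Base: filing + 19 years → 31 December 2017.
  Interference Suspension Credit: +130 days → 10 May 2018.
  Regulatory Review Extension: +2064 days → 3 January 2024.
  Prosecution Delay Deduction: −260 days → 18 April 2023.
Expiry of referenced patent OF-972263:
  Base: filing + 19 years → 12 November 2015.
Terminal disclaimer: OF-633731 expires on the earlier of 18 April 2023 and 12 November 2015.

2015-11-12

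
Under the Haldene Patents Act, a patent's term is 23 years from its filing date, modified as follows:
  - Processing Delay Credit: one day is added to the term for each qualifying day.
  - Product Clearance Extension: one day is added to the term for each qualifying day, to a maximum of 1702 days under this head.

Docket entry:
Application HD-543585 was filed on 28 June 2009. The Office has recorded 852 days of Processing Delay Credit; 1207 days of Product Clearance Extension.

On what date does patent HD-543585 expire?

February 16, 2038

Base term: filing date + 23 years → 28 June 2032.
Processing Delay Credit: +852 days → 28 October 2034.
Product Clearance Extension: 1207 days (within the 1702-day cap) → +1207 days → 16 February 2038.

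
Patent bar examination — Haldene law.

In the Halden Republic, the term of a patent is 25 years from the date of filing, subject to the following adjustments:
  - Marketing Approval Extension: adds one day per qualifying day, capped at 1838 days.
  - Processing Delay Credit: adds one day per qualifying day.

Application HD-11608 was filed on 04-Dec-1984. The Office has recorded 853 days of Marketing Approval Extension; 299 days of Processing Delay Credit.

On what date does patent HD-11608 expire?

Base term: filing date + 25 years → 4 December 2009.
Marketing Approval Extension: 853 days (within the 1838-day cap) → +853 days → 5 April 2012.
Processing Delay Credit: +299 days → 29 January 2013.

January 29, 2013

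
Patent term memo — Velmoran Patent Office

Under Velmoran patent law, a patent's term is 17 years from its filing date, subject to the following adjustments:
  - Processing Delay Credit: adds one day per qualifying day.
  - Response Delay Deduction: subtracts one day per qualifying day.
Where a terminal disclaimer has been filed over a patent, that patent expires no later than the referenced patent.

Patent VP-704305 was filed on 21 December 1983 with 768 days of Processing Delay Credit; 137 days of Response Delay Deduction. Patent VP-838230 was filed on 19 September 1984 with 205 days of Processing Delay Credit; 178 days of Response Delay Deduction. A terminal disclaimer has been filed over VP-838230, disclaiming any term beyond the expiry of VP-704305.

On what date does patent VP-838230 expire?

2001-10-16

Natural term of VP-838230:
  Base: filing + 17 years → 19 September 2001.
  Processing Delay Credit: +205 days → 12 April 2002.
  Response Delay Deduction: −178 days → 16 October 2001.
Expiry of referenced patent VP-704305:
  Base: filing + 17 years → 21 December 2000.
  Processing Delay Credit: +768 days → 28 January 2003.
  Response Delay Deduction: −137 days → 13 September 2002.
Terminal disclaimer: VP-838230 expires on the earlier of 16 October 2001 and 13 September 2002.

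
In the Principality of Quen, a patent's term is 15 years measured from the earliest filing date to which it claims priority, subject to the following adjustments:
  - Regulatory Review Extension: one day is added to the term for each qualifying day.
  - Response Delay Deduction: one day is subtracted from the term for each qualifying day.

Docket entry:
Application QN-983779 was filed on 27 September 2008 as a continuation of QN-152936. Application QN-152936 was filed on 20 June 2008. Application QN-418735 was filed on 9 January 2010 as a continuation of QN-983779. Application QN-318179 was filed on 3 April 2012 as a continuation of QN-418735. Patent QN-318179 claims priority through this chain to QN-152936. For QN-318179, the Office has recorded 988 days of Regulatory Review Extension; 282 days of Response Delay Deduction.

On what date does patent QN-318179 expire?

May 26, 2025

Earliest priority filing: 20 June 2008.
Base term: 20 June 2008 + 15 years → 20 June 2023.
Regulatory Review Extension: +988 days → 4 March 2026.
Response Delay Deduction: −282 days → 26 May 2025.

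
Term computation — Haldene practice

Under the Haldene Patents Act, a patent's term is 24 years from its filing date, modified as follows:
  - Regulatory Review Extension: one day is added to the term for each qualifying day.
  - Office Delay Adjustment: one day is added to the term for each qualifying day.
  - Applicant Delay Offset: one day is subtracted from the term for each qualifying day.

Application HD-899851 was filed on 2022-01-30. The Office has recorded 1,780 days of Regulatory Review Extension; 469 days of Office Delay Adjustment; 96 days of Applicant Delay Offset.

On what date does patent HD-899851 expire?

December 23, 2051

Base term: filing date + 24 years → 30 January 2046.
Regulatory Review Extension: +1780 days → 15 December 2050.
Office Delay Adjustment: +469 days → 28 March 2052.
Applicant Delay Offset: −96 days → 23 December 2051.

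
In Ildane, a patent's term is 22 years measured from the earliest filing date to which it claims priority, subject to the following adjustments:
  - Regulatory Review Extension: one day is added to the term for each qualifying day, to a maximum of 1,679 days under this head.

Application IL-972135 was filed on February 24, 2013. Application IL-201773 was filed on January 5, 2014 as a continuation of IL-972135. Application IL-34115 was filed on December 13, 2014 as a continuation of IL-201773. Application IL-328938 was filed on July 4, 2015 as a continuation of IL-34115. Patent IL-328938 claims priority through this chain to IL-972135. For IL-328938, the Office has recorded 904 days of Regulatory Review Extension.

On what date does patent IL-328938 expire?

2037-08-16

Earliest priority filing: 24 February 2013.
Base term: 24 February 2013 + 22 years → 24 February 2035.
Regulatory Review Extension: 904 days (within the 1679-day cap) → +904 days → 16 August 2037.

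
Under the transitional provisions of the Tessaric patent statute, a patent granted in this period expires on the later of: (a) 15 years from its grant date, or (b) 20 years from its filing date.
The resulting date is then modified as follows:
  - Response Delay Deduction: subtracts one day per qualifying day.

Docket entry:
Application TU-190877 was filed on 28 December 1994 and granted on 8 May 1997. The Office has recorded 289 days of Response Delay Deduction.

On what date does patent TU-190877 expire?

(a) grant + 15 years → 8 May 2012.
(b) filing + 20 years → 28 December 2014.
Later of the two: 28 December 2014.
Response Delay Deduction: −289 days → 14 March 2014.

2014-03-14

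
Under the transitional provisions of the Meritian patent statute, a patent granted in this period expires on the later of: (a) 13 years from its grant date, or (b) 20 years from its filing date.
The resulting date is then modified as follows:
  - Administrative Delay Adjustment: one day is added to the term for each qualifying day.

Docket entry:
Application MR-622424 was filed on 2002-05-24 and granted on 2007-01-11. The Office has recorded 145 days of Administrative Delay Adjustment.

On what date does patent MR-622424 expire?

(a) grant + 13 years → 11 January 2020.
(b) filing + 20 years → 24 May 2022.
Later of the two: 24 May 2022.
Administrative Delay Adjustment: +145 days → 16 October 2022.

October 16, 2022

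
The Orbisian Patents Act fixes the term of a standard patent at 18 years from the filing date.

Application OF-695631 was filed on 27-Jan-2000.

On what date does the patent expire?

Filing date + 18 years → 27 January 2018.

2018-01-27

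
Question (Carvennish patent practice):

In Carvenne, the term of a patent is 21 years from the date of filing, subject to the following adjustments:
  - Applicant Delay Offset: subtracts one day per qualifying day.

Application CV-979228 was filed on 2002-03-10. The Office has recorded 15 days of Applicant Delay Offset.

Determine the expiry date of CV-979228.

Base term: filing date + 21 years → 10 March 2023.
Applicant Delay Offset: −15 days → 23 February 2023.

2023-02-23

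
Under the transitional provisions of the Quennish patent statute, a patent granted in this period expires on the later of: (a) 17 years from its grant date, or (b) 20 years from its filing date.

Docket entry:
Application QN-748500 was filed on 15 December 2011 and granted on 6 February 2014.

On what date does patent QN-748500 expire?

(a) grant + 17 years → 6 February 2031.
(b) filing + 20 years → 15 December 2031.
Later of the two: 15 December 2031.

December 15, 2031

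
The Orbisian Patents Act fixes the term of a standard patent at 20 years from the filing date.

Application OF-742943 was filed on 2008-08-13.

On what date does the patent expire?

Filing date + 20 years → 13 August 2028.

August 13, 2028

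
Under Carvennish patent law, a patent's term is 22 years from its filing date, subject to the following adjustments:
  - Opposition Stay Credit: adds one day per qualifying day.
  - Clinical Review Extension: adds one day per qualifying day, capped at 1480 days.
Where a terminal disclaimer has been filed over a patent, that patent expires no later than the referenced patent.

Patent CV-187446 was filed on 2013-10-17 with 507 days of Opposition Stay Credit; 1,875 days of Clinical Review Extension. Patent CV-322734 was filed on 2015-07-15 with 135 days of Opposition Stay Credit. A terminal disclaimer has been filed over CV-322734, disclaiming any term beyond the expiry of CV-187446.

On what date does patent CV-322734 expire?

2037-11-27

Natural term of CV-322734:
  Base: filing + 22 years → 15 July 2037.
  Opposition Stay Credit: +135 days → 27 November 2037.
Expiry of referenced patent CV-187446:
  Base: filing + 22 years → 17 October 2035.
  Opposition Stay Credit: +507 days → 7 March 2037.
  Clinical Review Extension: 1875 days claimed exceeds the 1480-day cap, so +1480 days → 26 March 2041.
Terminal disclaimer: CV-322734 expires on the earlier of 27 November 2037 and 26 March 2041.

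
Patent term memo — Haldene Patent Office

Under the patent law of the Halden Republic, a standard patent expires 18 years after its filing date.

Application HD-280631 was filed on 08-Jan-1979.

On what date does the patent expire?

Filing date + 18 years → 8 January 1997.

January 8, 1997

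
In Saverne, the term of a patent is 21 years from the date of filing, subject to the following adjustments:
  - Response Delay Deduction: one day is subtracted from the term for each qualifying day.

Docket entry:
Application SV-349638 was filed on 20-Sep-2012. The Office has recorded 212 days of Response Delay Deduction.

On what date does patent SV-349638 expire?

Base term: filing date + 21 years → 20 September 2033.
Response Delay Deduction: −212 days → 20 February 2033.

February 20, 2033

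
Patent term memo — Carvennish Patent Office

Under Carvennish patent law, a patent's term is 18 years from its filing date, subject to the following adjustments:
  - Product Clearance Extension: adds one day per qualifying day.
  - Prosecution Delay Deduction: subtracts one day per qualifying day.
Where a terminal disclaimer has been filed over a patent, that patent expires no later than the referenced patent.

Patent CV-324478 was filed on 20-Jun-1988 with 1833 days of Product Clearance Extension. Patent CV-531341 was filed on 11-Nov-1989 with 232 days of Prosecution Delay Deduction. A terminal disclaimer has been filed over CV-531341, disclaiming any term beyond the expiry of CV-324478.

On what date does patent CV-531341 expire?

2007-03-24

Natural term of CV-531341:
  Base: filing + 18 years → 11 November 2007.
  Prosecution Delay Deduction: −232 days → 24 March 2007.
Expiry of referenced patent CV-324478:
  Base: filing + 18 years → 20 June 2006.
  Product Clearance Extension: +1833 days → 27 June 2011.
Terminal disclaimer: CV-531341 expires on the earlier of 24 March 2007 and 27 June 2011.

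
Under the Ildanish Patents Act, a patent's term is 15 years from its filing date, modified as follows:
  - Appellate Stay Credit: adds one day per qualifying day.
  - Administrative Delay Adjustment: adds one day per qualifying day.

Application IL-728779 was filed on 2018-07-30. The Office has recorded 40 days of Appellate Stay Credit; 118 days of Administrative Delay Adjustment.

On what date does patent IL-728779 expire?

Base term: filing date + 15 years → 30 July 2033.
Appellate Stay Credit: +40 days → 8 September 2033.
Administrative Delay Adjustment: +118 days → 4 January 2034.

January 4, 2034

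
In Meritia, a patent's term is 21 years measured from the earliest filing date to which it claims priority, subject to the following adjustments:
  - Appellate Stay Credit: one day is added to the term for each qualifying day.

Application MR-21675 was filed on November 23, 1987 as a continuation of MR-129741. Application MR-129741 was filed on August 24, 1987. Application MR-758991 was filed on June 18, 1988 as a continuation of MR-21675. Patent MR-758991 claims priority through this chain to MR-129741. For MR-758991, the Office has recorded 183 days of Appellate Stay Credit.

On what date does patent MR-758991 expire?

2009-02-23

Earliest priority filing: 24 August 1987.
Base term: 24 August 1987 + 21 years → 24 August 2008.
Appellate Stay Credit: +183 days → 23 February 2009.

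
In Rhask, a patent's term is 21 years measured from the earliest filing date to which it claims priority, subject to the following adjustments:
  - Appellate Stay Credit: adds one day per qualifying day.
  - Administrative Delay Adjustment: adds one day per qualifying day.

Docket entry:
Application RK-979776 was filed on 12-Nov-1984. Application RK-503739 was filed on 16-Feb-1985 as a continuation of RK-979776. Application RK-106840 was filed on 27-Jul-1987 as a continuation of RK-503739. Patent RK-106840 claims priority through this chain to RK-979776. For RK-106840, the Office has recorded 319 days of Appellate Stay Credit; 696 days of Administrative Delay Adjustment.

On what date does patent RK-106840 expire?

August 23, 2008

Earliest priority filing: 12 November 1984.
Base term: 12 November 1984 + 21 years → 12 November 2005.
Appellate Stay Credit: +319 days → 27 September 2006.
Administrative Delay Adjustment: +696 days → 23 August 2008.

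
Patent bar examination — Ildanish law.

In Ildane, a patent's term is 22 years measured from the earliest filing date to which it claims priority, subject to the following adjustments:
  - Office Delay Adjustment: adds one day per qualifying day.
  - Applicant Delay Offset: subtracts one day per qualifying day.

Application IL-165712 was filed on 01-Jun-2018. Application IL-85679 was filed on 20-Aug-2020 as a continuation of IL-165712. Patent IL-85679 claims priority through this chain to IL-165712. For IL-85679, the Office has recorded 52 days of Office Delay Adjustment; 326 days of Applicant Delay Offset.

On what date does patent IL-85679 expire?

Earliest priority filing: 1 June 2018.
Base term: 1 June 2018 + 22 years → 1 June 2040.
Office Delay Adjustment: +52 days → 23 July 2040.
Applicant Delay Offset: −326 days → 1 September 2039.

2039-09-01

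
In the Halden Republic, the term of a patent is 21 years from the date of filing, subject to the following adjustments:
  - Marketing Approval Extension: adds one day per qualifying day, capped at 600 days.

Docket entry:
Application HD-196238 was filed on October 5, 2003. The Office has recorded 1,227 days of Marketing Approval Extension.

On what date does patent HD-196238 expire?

Base term: filing date + 21 years → 5 October 2024.
Marketing Approval Extension: 1227 days claimed exceeds the 600-day cap, so +600 days → 28 May 2026.

2026-05-28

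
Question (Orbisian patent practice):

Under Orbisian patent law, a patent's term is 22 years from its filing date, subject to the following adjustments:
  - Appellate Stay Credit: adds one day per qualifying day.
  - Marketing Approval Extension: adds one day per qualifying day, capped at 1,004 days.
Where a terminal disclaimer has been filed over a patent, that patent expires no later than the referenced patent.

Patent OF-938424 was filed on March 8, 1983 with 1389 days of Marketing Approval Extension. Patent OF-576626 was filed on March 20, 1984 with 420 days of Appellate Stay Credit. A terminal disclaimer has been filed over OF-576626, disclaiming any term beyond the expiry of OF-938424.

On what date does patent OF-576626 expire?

Natural term of OF-576626:
  Base: filing + 22 years → 20 March 2006.
  Appellate Stay Credit: +420 days → 14 May 2007.
Expiry of referenced patent OF-938424:
  Base: filing + 22 years → 8 March 2005.
  Marketing Approval Extension: 1389 days claimed exceeds the 1004-day cap, so +1004 days → 7 December 2007.
Terminal disclaimer: OF-576626 expires on the earlier of 14 May 2007 and 7 December 2007.

2007-05-14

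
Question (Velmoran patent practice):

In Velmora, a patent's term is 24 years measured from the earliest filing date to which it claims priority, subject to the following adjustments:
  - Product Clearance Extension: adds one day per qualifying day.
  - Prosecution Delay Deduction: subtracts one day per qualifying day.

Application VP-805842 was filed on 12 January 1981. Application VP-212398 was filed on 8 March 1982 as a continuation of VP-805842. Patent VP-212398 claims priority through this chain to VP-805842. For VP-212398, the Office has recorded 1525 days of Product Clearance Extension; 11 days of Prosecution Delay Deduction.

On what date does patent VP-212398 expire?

Earliest priority filing: 12 January 1981.
Base term: 12 January 1981 + 24 years → 12 January 2005.
Product Clearance Extension: +1525 days → 17 March 2009.
Prosecution Delay Deduction: −11 days → 6 March 2009.

March 6, 2009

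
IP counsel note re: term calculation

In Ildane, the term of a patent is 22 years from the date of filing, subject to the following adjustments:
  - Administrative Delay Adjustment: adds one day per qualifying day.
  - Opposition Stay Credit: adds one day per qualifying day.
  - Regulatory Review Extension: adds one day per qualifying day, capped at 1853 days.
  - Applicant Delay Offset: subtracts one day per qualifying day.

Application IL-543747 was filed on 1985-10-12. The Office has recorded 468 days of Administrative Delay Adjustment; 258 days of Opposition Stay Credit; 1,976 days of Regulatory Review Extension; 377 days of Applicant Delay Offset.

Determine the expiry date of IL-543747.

Base term: filing date + 22 years → 12 October 2007.
Administrative Delay Adjustment: +468 days → 22 January 2009.
Opposition Stay Credit: +258 days → 7 October 2009.
Regulatory Review Extension: 1976 days claimed exceeds the 1853-day cap, so +1853 days → 3 November 2014.
Applicant Delay Offset: −377 days → 22 October 2013.

October 22, 2013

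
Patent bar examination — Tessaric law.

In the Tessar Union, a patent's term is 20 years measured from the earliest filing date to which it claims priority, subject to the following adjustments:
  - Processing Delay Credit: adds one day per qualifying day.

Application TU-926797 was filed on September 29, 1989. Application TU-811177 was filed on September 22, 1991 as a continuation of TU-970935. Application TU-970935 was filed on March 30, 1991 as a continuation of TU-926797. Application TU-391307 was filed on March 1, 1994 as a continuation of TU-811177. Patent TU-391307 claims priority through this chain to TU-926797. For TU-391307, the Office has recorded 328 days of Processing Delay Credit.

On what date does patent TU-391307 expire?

2010-08-23

Earliest priority filing: 29 September 1989.
Base term: 29 September 1989 + 20 years → 29 September 2009.
Processing Delay Credit: +328 days → 23 August 2010.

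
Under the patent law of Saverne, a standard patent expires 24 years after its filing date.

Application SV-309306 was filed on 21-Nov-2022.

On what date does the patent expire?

Filing date + 24 years → 21 November 2046.

November 21, 2046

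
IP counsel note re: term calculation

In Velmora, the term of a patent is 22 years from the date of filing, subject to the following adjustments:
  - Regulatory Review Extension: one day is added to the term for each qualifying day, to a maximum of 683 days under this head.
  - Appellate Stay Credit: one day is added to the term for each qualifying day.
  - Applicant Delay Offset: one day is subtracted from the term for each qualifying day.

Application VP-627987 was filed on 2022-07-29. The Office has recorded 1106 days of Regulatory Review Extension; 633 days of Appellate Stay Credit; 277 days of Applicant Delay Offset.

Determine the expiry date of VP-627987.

Base term: filing date + 22 years → 29 July 2044.
Regulatory Review Extension: 1106 days claimed exceeds the 683-day cap, so +683 days → 12 June 2046.
Appellate Stay Credit: +633 days → 6 March 2048.
Applicant Delay Offset: −277 days → 3 June 2047.

2047-06-03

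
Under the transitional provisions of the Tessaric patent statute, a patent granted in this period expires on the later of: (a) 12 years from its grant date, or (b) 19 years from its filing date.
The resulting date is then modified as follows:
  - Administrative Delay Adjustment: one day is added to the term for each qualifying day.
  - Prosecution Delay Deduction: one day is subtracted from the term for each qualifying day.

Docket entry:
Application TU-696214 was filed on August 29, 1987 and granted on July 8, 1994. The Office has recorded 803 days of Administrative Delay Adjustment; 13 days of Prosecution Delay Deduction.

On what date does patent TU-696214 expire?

2008-10-27

(a) grant + 12 years → 8 July 2006.
(b) filing + 19 years → 29 August 2006.
Later of the two: 29 August 2006.
Administrative Delay Adjustment: +803 days → 9 November 2008.
Prosecution Delay Deduction: −13 days → 27 October 2008.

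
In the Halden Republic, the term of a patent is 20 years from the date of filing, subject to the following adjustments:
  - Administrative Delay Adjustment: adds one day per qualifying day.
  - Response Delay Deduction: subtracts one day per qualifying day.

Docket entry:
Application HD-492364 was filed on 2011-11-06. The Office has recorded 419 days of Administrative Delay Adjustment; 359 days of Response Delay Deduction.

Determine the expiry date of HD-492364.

2032-01-05

Base term: filing date + 20 years → 6 November 2031.
Administrative Delay Adjustment: +419 days → 29 December 2032.
Response Delay Deduction: −359 days → 5 January 2032.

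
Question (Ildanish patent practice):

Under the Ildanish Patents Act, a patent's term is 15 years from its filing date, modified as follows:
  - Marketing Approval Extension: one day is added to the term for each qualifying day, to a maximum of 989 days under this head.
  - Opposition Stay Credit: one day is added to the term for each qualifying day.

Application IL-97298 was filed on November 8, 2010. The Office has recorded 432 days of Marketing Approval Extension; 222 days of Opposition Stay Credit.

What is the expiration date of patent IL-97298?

Base term: filing date + 15 years → 8 November 2025.
Marketing Approval Extension: 432 days (within the 989-day cap) → +432 days → 14 January 2027.
Opposition Stay Credit: +222 days → 24 August 2027.

2027-08-24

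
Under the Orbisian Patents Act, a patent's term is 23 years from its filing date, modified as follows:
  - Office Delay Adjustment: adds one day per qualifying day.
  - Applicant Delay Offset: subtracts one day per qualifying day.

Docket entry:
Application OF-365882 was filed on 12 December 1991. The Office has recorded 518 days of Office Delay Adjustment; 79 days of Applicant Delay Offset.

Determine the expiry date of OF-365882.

Base term: filing date + 23 years → 12 December 2014.
Office Delay Adjustment: +518 days → 13 May 2016.
Applicant Delay Offset: −79 days → 24 February 2016.

February 24, 2016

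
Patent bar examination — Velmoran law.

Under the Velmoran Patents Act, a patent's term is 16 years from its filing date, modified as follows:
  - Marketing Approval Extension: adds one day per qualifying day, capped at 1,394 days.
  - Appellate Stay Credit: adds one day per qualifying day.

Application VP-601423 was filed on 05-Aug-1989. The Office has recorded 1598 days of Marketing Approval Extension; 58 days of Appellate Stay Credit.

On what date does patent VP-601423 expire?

2009-07-27

Base term: filing date + 16 years → 5 August 2005.
Marketing Approval Extension: 1598 days claimed exceeds the 1394-day cap, so +1394 days → 30 May 2009.
Appellate Stay Credit: +58 days → 27 July 2009.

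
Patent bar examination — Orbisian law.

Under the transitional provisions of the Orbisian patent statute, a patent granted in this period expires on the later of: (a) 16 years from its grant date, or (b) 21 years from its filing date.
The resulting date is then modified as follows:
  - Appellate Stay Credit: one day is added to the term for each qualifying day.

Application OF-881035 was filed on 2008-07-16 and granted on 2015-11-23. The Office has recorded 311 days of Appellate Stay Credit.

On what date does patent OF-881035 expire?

(a) grant + 16 years → 23 November 2031.
(b) filing + 21 years → 16 July 2029.
Later of the two: 23 November 2031.
Appellate Stay Credit: +311 days → 29 September 2032.

2032-09-29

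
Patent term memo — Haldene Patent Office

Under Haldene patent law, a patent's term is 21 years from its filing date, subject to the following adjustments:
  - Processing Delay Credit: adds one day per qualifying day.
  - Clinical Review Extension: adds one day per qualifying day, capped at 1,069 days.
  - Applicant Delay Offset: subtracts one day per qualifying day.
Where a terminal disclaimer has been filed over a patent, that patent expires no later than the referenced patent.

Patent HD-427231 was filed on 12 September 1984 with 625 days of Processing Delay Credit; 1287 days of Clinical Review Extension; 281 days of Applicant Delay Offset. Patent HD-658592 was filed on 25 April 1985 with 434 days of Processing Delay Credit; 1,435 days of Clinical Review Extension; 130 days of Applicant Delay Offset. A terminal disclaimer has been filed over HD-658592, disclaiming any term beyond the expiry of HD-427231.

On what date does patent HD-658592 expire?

Natural term of HD-658592:
  Base: filing + 21 years → 25 April 2006.
  Processing Delay Credit: +434 days → 3 July 2007.
  Clinical Review Extension: 1435 days claimed exceeds the 1069-day cap, so +1069 days → 6 June 2010.
  Applicant Delay Offset: −130 days → 27 January 2010.
Expiry of referenced patent HD-427231:
  Base: filing + 21 years → 12 September 2005.
  Processing Delay Credit: +625 days → 30 May 2007.
  Clinical Review Extension: 1287 days claimed exceeds the 1069-day cap, so +1069 days → 3 May 2010.
  Applicant Delay Offset: −281 days → 26 July 2009.
Terminal disclaimer: HD-658592 expires on the earlier of 27 January 2010 and 26 July 2009.

2009-07-26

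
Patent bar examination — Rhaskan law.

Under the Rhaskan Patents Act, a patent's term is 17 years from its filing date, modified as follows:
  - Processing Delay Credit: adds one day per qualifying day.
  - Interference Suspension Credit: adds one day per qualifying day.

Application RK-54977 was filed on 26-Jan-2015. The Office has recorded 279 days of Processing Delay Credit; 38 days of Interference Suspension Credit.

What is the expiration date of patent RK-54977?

Base term: filing date + 17 years → 26 January 2032.
Processing Delay Credit: +279 days → 31 October 2032.
Interference Suspension Credit: +38 days → 8 December 2032.

2032-12-08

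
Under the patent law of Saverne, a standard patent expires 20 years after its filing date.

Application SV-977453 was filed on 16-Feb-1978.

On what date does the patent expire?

Filing date + 20 years → 16 February 1998.

February 16, 1998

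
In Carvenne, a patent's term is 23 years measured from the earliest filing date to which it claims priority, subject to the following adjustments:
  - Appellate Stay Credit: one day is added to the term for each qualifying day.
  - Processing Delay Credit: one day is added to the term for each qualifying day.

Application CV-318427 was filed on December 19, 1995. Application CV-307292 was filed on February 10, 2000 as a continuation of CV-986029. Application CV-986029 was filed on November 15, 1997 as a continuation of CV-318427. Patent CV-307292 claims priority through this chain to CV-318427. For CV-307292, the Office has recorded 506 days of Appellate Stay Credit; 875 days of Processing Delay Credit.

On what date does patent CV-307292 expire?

Earliest priority filing: 19 December 1995.
Base term: 19 December 1995 + 23 years → 19 December 2018.
Appellate Stay Credit: +506 days → 8 May 2020.
Processing Delay Credit: +875 days → 30 September 2022.

2022-09-30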